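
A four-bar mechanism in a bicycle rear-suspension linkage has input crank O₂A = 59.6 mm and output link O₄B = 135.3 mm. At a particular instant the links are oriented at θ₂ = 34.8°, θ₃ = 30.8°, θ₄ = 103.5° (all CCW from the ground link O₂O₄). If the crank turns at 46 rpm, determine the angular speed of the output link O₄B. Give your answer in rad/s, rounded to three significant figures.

0.155

ω₂ = 4.817 rad/s (from 46 rpm).
Differentiating the loop-closure r₂e^{iθ₂}+r₃e^{iθ₃}=r₁+r₄e^{iθ₄} gives r₂ω₂e^{iθ₂}+r₃ω₃e^{iθ₃}=r₄ω₄e^{iθ₄}.
Eliminating the other unknown: ω₄ = r₂ω₂ sin(θ₂−θ₃) / [r₄ sin(θ₄−θ₃)].
Numerator sine = +0.06976; denominator sine = +0.95476.
Result = 0.0596·4.817·(+0.06976) / (0.1353·(+0.95476)) = +0.15503 rad/s; magnitude 0.15503 rad/s.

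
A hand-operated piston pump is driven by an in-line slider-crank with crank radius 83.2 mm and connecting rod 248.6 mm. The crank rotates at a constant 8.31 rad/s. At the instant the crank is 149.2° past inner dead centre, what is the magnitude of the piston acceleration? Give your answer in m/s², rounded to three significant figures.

ω = 8.31 rad/s
x(θ) = r cosθ + √(L² − r² sin²θ); with ω constant, a = ω²·d²x/dθ².
d²x/dθ² = −r cosθ − r²(cos2θ)/√u − r⁴ sin²2θ/(4u^{3/2}),  u = L² − r² sin²θ = 0.059987 m².
Substituting r = 0.0832 m, L = 0.2486 m, θ = 149.2°: d²x/dθ² = +0.057392 m.
a = ω²·d²x/dθ² = (8.31)²·(+0.057392) = +3.9633 m/s²;  |a| = 3.9633 m/s².

3.96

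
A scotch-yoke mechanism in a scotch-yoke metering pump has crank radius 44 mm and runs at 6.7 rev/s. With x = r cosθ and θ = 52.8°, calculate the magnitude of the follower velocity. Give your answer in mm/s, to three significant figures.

1480

ω = 42.1 rad/s (from 6.7 rev/s).
x = r cosθ ⇒ ẋ = −rω sinθ.
|v| = rω|sinθ| = 0.044·42.1·|sin 52.8°| = 1.4754 m/s = 1475.4 mm/s.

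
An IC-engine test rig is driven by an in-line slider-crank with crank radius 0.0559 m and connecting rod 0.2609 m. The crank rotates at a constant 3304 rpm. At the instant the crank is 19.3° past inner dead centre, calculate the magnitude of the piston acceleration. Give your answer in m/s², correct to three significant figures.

ω = 2π·3304/60 = 346 rad/s
x(θ) = r cosθ + √(L² − r² sin²θ); with ω constant, a = ω²·d²x/dθ².
d²x/dθ² = −r cosθ − r²(cos2θ)/√u − r⁴ sin²2θ/(4u^{3/2}),  u = L² − r² sin²θ = 0.0677275 m².
Substituting r = 0.0559 m, L = 0.2609 m, θ = 19.3°: d²x/dθ² = -0.062196 m.
a = ω²·d²x/dθ² = (346)²·(-0.062196) = -7445.6 m/s²;  |a| = 7445.6 m/s².

7450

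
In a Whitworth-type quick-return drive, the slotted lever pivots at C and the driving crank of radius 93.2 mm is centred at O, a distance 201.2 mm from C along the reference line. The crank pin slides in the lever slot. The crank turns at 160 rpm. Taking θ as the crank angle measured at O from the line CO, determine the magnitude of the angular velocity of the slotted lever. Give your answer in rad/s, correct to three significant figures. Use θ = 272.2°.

3.11

ω = 16.76 rad/s (from 160 rpm).
Crank pin A relative to C: A = (d + r cosθ, r sinθ); lever angle φ = atan2(r sinθ, d + r cosθ).
Differentiating tanφ: φ̇ = rω(d cosθ + r)/(d² + r² + 2dr cosθ).
d² + r² + 2dr cosθ = |CA|² = 0.0506074 m²;  d cosθ + r = +0.10092 m.
|ω_lever| = |0.0932·16.76·+0.10092| / 0.0506074 = 3.1142 rad/s.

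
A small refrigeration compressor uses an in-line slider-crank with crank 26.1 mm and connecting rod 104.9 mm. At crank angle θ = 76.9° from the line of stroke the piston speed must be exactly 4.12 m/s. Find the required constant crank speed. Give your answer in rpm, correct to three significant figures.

For an in-line slider-crank, |v_piston| = rω|sinθ|·[1 + r cosθ/√(L² − r² sin²θ)].
With r = 0.0261 m, L = 0.1049 m, θ = 76.9°: the bracketed kinematic factor |dx/dθ| = 0.026898 m.
ω = v/|dx/dθ| = 4.12/0.026898 = 153.17 rad/s.
N = 60ω/(2π) = 1462.7 rpm.

1460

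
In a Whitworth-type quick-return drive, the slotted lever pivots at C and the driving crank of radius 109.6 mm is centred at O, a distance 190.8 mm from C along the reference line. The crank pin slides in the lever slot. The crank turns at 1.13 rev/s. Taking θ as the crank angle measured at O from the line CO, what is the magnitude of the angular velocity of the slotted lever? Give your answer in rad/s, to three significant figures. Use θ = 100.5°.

1.43

ω = 7.1 rad/s (from 1.13 rev/s).
Crank pin A relative to C: A = (d + r cosθ, r sinθ); lever angle φ = atan2(r sinθ, d + r cosθ).
Differentiating tanφ: φ̇ = rω(d cosθ + r)/(d² + r² + 2dr cosθ).
d² + r² + 2dr cosθ = |CA|² = 0.0407951 m²;  d cosθ + r = +0.074829 m.
|ω_lever| = |0.1096·7.1·+0.074829| / 0.0407951 = 1.4274 rad/s.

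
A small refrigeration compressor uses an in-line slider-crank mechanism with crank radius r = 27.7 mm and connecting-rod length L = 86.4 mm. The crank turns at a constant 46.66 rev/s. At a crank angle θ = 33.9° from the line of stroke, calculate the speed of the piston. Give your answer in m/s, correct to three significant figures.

5.75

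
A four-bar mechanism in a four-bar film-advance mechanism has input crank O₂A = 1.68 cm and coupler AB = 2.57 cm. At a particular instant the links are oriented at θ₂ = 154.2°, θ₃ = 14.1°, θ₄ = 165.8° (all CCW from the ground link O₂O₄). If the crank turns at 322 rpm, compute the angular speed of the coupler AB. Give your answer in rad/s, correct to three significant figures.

9.35

ω₂ = 33.72 rad/s (from 322 rpm).
Differentiating the loop-closure r₂e^{iθ₂}+r₃e^{iθ₃}=r₁+r₄e^{iθ₄} gives r₂ω₂e^{iθ₂}+r₃ω₃e^{iθ₃}=r₄ω₄e^{iθ₄}.
Eliminating the other unknown: ω₃ = r₂ω₂ sin(θ₄−θ₂) / [r₃ sin(θ₃−θ₄)].
Numerator sine = +0.20108; denominator sine = -0.47409.
Result = 0.0168·33.72·(+0.20108) / (0.0257·(-0.47409)) = -9.349 rad/s; magnitude 9.349 rad/s.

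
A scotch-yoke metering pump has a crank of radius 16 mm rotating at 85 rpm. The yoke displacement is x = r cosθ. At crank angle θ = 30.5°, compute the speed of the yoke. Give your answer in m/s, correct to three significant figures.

0.0723

ω = 8.901 rad/s (from 85 rpm).
x = r cosθ ⇒ ẋ = −rω sinθ.
|v| = rω|sinθ| = 0.016·8.901·|sin 30.5°| = 0.072283 m/s.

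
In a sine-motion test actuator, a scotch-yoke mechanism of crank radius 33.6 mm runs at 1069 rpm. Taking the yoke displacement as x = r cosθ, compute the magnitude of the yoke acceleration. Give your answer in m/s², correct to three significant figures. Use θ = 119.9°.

ω = 111.9 rad/s (from 1069 rpm).
x = r cosθ ⇒ ẍ = −rω² cosθ (ω constant).
|a| = rω²|cosθ| = 0.0336·(111.9)²·|cos 119.9°| = 209.9 m/s².

210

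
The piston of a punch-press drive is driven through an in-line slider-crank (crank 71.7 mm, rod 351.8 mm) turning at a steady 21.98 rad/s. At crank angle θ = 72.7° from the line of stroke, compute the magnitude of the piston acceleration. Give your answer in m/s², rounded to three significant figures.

ω = 21.98 rad/s
x(θ) = r cosθ + √(L² − r² sin²θ); with ω constant, a = ω²·d²x/dθ².
d²x/dθ² = −r cosθ − r²(cos2θ)/√u − r⁴ sin²2θ/(4u^{3/2}),  u = L² − r² sin²θ = 0.119077 m².
Substituting r = 0.0717 m, L = 0.3518 m, θ = 72.7°: d²x/dθ² = -0.0091106 m.
a = ω²·d²x/dθ² = (21.98)²·(-0.0091106) = -4.4015 m/s²;  |a| = 4.4015 m/s².

4.40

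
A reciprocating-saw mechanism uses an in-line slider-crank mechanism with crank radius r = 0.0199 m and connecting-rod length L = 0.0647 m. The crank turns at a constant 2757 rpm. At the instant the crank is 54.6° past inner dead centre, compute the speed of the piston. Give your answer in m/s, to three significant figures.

5.55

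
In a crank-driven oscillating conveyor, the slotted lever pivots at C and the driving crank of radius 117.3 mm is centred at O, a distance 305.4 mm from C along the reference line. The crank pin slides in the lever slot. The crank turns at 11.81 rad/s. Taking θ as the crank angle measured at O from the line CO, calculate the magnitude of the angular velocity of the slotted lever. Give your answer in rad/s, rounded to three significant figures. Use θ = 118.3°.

ω = 11.81 rad/s
Crank pin A relative to C: A = (d + r cosθ, r sinθ); lever angle φ = atan2(r sinθ, d + r cosθ).
Differentiating tanφ: φ̇ = rω(d cosθ + r)/(d² + r² + 2dr cosθ).
d² + r² + 2dr cosθ = |CA|² = 0.0730615 m²;  d cosθ + r = -0.027487 m.
|ω_lever| = |0.1173·11.81·-0.027487| / 0.0730615 = 0.52117 rad/s.

0.521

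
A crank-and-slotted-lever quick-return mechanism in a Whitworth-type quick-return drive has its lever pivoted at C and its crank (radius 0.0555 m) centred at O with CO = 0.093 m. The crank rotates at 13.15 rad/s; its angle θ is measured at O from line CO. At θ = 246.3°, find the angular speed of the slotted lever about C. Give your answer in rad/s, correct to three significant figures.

ω = 13.15 rad/s
Crank pin A relative to C: A = (d + r cosθ, r sinθ); lever angle φ = atan2(r sinθ, d + r cosθ).
Differentiating tanφ: φ̇ = rω(d cosθ + r)/(d² + r² + 2dr cosθ).
d² + r² + 2dr cosθ = |CA|² = 0.00757994 m²;  d cosθ + r = +0.018119 m.
|ω_lever| = |0.0555·13.15·+0.018119| / 0.00757994 = 1.7446 rad/s.

1.74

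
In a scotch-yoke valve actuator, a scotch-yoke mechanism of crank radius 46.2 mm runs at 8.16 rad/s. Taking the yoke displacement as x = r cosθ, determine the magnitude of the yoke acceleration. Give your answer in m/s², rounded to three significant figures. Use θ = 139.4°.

ω = 8.16 rad/s
x = r cosθ ⇒ ẍ = −rω² cosθ (ω constant).
|a| = rω²|cosθ| = 0.0462·(8.16)²·|cos 139.4°| = 2.3357 m/s².

2.34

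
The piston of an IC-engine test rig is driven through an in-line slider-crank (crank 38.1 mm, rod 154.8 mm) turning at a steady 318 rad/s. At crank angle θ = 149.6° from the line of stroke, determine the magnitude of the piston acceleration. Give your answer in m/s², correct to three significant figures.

2850

ω = 318 rad/s
x(θ) = r cosθ + √(L² − r² sin²θ); with ω constant, a = ω²·d²x/dθ².
d²x/dθ² = −r cosθ − r²(cos2θ)/√u − r⁴ sin²2θ/(4u^{3/2}),  u = L² − r² sin²θ = 0.0235913 m².
Substituting r = 0.0381 m, L = 0.1548 m, θ = 149.6°: d²x/dθ² = +0.02814 m.
a = ω²·d²x/dθ² = (318)²·(+0.02814) = +2845.7 m/s²;  |a| = 2845.7 m/s².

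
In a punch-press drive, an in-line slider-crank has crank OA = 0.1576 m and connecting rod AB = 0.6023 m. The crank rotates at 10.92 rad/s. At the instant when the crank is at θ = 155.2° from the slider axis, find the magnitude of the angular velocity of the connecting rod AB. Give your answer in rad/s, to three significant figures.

ω = 10.92 rad/s
The rod makes angle φ with the slider axis where L sinφ = r sinθ; differentiating, L cosφ·φ̇ = r ω cosθ.
L cosφ = √(L² − r² sin²θ) = 0.59866 m.
|ω_rod| = r ω |cosθ| / √(L² − r² sin²θ) = 0.1576·10.92·0.90778/0.59866 = 2.6096 rad/s.

2.61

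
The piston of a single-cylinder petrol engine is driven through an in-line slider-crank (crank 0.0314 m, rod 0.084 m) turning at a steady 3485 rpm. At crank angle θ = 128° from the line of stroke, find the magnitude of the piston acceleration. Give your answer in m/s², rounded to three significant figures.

ω = 2π·3485/60 = 364.9 rad/s
x(θ) = r cosθ + √(L² − r² sin²θ); with ω constant, a = ω²·d²x/dθ².
d²x/dθ² = −r cosθ − r²(cos2θ)/√u − r⁴ sin²2θ/(4u^{3/2}),  u = L² − r² sin²θ = 0.00644376 m².
Substituting r = 0.0314 m, L = 0.084 m, θ = 128°: d²x/dθ² = +0.021861 m.
a = ω²·d²x/dθ² = (364.9)²·(+0.021861) = +2911.6 m/s²;  |a| = 2911.6 m/s².

2910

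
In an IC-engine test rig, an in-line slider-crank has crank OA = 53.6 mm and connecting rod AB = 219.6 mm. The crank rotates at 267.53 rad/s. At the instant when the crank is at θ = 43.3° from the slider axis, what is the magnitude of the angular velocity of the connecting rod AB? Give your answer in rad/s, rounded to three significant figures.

ω = 267.5 rad/s
The rod makes angle φ with the slider axis where L sinφ = r sinθ; differentiating, L cosφ·φ̇ = r ω cosθ.
L cosφ = √(L² − r² sin²θ) = 0.2165 m.
|ω_rod| = r ω |cosθ| / √(L² − r² sin²θ) = 0.0536·267.5·0.72777/0.2165 = 48.203 rad/s.

48.2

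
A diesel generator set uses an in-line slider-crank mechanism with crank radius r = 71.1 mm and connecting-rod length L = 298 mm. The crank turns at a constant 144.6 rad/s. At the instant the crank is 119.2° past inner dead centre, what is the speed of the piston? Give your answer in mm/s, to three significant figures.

7910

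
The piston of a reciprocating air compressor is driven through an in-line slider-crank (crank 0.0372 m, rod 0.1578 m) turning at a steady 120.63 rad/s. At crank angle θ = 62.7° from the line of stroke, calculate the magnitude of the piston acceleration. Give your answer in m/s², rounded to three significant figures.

174

ω = 120.6 rad/s
x(θ) = r cosθ + √(L² − r² sin²θ); with ω constant, a = ω²·d²x/dθ².
d²x/dθ² = −r cosθ − r²(cos2θ)/√u − r⁴ sin²2θ/(4u^{3/2}),  u = L² − r² sin²θ = 0.0238081 m².
Substituting r = 0.0372 m, L = 0.1578 m, θ = 62.7°: d²x/dθ² = -0.011953 m.
a = ω²·d²x/dθ² = (120.6)²·(-0.011953) = -173.94 m/s²;  |a| = 173.94 m/s².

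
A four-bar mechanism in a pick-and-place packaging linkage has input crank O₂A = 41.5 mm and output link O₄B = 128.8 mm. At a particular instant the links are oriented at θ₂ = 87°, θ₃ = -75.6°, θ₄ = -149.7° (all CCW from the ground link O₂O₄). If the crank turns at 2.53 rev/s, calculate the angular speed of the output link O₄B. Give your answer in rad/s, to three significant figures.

1.59

ω₂ = 15.9 rad/s (from 2.53 rev/s).
Differentiating the loop-closure r₂e^{iθ₂}+r₃e^{iθ₃}=r₁+r₄e^{iθ₄} gives r₂ω₂e^{iθ₂}+r₃ω₃e^{iθ₃}=r₄ω₄e^{iθ₄}.
Eliminating the other unknown: ω₄ = r₂ω₂ sin(θ₂−θ₃) / [r₄ sin(θ₄−θ₃)].
Numerator sine = +0.29904; denominator sine = -0.96174.
Result = 0.0415·15.9·(+0.29904) / (0.1288·(-0.96174)) = -1.5926 rad/s; magnitude 1.5926 rad/s.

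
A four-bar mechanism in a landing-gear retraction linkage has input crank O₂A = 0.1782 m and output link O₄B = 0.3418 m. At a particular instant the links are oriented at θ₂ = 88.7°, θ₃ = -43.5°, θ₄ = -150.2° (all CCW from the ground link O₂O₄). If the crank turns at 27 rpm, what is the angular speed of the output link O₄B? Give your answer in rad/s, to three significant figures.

ω₂ = 2.827 rad/s (from 27 rpm).
Differentiating the loop-closure r₂e^{iθ₂}+r₃e^{iθ₃}=r₁+r₄e^{iθ₄} gives r₂ω₂e^{iθ₂}+r₃ω₃e^{iθ₃}=r₄ω₄e^{iθ₄}.
Eliminating the other unknown: ω₄ = r₂ω₂ sin(θ₂−θ₃) / [r₄ sin(θ₄−θ₃)].
Numerator sine = +0.74080; denominator sine = -0.95782.
Result = 0.1782·2.827·(+0.74080) / (0.3418·(-0.95782)) = -1.1401 rad/s; magnitude 1.1401 rad/s.

1.14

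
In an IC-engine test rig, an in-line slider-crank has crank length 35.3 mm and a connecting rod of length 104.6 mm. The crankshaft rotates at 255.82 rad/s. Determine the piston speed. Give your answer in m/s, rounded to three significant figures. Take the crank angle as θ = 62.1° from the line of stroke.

9.30

ω = 255.8 rad/s
For an in-line slider-crank, x = r cosθ + √(L² − r² sin²θ), so v = −rω sinθ·[1 + r cosθ/√(L² − r² sin²θ)].
With r = 0.0353 m, L = 0.1046 m, θ = 62.1°: √(L² − r² sin²θ) = 0.099839 m.
v = −0.0353·255.8·0.88377·[1 + 0.0353·0.46793/0.099839] = -9.3012 m/s.
|v| = 9.3012 m/s.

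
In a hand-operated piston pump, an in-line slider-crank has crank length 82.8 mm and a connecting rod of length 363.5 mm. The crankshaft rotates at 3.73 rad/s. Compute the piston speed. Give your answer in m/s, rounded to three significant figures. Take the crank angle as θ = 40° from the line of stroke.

ω = 3.73 rad/s
For an in-line slider-crank, x = r cosθ + √(L² − r² sin²θ), so v = −rω sinθ·[1 + r cosθ/√(L² − r² sin²θ)].
With r = 0.0828 m, L = 0.3635 m, θ = 40°: √(L² − r² sin²θ) = 0.35958 m.
v = −0.0828·3.73·0.64279·[1 + 0.0828·0.76604/0.35958] = -0.23354 m/s.
|v| = 0.23354 m/s.

0.234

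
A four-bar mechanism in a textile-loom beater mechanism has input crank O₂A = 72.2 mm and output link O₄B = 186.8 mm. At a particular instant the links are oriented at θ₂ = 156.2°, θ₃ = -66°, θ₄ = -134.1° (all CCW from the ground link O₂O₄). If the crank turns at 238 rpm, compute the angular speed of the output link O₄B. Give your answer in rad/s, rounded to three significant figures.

6.97

ω₂ = 24.92 rad/s (from 238 rpm).
Differentiating the loop-closure r₂e^{iθ₂}+r₃e^{iθ₃}=r₁+r₄e^{iθ₄} gives r₂ω₂e^{iθ₂}+r₃ω₃e^{iθ₃}=r₄ω₄e^{iθ₄}.
Eliminating the other unknown: ω₄ = r₂ω₂ sin(θ₂−θ₃) / [r₄ sin(θ₄−θ₃)].
Numerator sine = -0.67172; denominator sine = -0.92784.
Result = 0.0722·24.92·(-0.67172) / (0.1868·(-0.92784)) = +6.974 rad/s; magnitude 6.974 rad/s.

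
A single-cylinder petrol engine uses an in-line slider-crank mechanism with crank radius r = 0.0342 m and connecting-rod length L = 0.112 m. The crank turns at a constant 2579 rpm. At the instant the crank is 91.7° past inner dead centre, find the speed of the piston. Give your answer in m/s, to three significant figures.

9.14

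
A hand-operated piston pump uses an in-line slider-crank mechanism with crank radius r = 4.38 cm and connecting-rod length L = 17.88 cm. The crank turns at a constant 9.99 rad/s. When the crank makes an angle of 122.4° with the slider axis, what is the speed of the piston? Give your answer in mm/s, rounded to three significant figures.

ω = 9.99 rad/s
For an in-line slider-crank, x = r cosθ + √(L² − r² sin²θ), so v = −rω sinθ·[1 + r cosθ/√(L² − r² sin²θ)].
With r = 0.0438 m, L = 0.1788 m, θ = 122.4°: √(L² − r² sin²θ) = 0.17493 m.
v = −0.0438·9.99·0.84433·[1 + 0.0438·-0.53583/0.17493] = -0.31988 m/s.
|v| = 0.31988 m/s = 319.88 mm/s.

320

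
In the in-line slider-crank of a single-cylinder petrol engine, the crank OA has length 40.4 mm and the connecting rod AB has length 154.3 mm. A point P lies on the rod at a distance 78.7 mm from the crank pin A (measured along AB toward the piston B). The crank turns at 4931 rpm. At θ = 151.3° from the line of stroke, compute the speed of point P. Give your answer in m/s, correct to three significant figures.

ω = 516.4 rad/s.  Crank-pin speed |V_A| = rω = 20.861 m/s, perpendicular to OA.
Rod angle: sinφ = −(r/L) sinθ ⇒ φ = -7.223°; ω_rod = −rω cosθ/√(L²−r²sin²θ) = +119.54 rad/s.
V_P = V_A + ω_rod × AP, with AP = 0.0787 m along the rod.
Components: V_Px = −rω sinθ − a·ω_rod·sinφ = -8.8353 m/s;  V_Py = rω cosθ + a·ω_rod·cosφ = -8.9655 m/s.
|V_P| = √(V_Px² + V_Py²) = 12.587 m/s.

12.6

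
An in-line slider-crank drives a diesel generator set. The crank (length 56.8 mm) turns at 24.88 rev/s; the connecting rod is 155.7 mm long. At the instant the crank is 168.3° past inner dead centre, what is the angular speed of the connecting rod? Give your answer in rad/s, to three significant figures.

ω = 156.3 rad/s (converted from 24.88 rev/s).
The rod makes angle φ with the slider axis where L sinφ = r sinθ; differentiating, L cosφ·φ̇ = r ω cosθ.
L cosφ = √(L² − r² sin²θ) = 0.15527 m.
|ω_rod| = r ω |cosθ| / √(L² − r² sin²θ) = 0.0568·156.3·0.97922/0.15527 = 55.997 rad/s.

56.0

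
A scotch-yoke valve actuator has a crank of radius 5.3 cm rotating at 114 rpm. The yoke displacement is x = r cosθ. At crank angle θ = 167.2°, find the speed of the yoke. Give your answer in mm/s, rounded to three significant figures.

140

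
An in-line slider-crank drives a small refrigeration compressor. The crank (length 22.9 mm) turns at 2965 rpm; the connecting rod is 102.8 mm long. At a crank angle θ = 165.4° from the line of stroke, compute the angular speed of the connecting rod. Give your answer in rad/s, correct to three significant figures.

ω = 310.5 rad/s (converted from 2965 rpm).
The rod makes angle φ with the slider axis where L sinφ = r sinθ; differentiating, L cosφ·φ̇ = r ω cosθ.
L cosφ = √(L² − r² sin²θ) = 0.10264 m.
|ω_rod| = r ω |cosθ| / √(L² − r² sin²θ) = 0.0229·310.5·0.96771/0.10264 = 67.039 rad/s.

67.0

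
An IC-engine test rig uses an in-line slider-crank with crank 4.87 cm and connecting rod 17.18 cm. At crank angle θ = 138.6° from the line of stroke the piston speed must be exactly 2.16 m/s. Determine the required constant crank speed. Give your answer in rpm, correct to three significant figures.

817

For an in-line slider-crank, |v_piston| = rω|sinθ|·[1 + r cosθ/√(L² − r² sin²θ)].
With r = 0.0487 m, L = 0.1718 m, θ = 138.6°: the bracketed kinematic factor |dx/dθ| = 0.025234 m.
ω = v/|dx/dθ| = 2.16/0.025234 = 85.598 rad/s.
N = 60ω/(2π) = 817.4 rpm.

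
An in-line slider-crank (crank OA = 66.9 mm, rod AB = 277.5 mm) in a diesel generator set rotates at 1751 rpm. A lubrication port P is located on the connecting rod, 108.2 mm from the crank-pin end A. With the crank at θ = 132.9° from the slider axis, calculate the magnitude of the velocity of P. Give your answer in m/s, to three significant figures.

ω = 183.4 rad/s.  Crank-pin speed |V_A| = rω = 12.267 m/s, perpendicular to OA.
Rod angle: sinφ = −(r/L) sinθ ⇒ φ = -10.172°; ω_rod = −rω cosθ/√(L²−r²sin²θ) = +30.572 rad/s.
V_P = V_A + ω_rod × AP, with AP = 0.1082 m along the rod.
Components: V_Px = −rω sinθ − a·ω_rod·sinφ = -8.402 m/s;  V_Py = rω cosθ + a·ω_rod·cosφ = -5.0945 m/s.
|V_P| = √(V_Px² + V_Py²) = 9.8258 m/s.

9.83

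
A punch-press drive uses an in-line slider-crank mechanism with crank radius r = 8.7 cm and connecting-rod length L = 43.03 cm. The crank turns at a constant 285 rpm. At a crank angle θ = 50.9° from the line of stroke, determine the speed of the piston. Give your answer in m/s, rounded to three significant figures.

2.28

ω = 2π·285/60 = 29.85 rad/s
For an in-line slider-crank, x = r cosθ + √(L² − r² sin²θ), so v = −rω sinθ·[1 + r cosθ/√(L² − r² sin²θ)].
With r = 0.087 m, L = 0.4303 m, θ = 50.9°: √(L² − r² sin²θ) = 0.42497 m.
v = −0.087·29.85·0.77605·[1 + 0.087·0.63068/0.42497] = -2.2752 m/s.
|v| = 2.2752 m/s.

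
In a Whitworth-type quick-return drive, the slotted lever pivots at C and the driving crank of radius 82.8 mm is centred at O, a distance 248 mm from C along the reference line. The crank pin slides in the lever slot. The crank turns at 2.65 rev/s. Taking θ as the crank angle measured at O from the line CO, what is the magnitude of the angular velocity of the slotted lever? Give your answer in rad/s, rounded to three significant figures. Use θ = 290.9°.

2.84

ω = 16.65 rad/s (from 2.65 rev/s).
Crank pin A relative to C: A = (d + r cosθ, r sinθ); lever angle φ = atan2(r sinθ, d + r cosθ).
Differentiating tanφ: φ̇ = rω(d cosθ + r)/(d² + r² + 2dr cosθ).
d² + r² + 2dr cosθ = |CA|² = 0.0830106 m²;  d cosθ + r = +0.17127 m.
|ω_lever| = |0.0828·16.65·+0.17127| / 0.0830106 = 2.8445 rad/s.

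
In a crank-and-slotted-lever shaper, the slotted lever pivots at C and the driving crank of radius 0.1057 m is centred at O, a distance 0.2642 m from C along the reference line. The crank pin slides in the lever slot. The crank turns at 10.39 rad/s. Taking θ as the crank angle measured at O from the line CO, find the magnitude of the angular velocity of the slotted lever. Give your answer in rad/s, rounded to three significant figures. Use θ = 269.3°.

ω = 10.39 rad/s
Crank pin A relative to C: A = (d + r cosθ, r sinθ); lever angle φ = atan2(r sinθ, d + r cosθ).
Differentiating tanφ: φ̇ = rω(d cosθ + r)/(d² + r² + 2dr cosθ).
d² + r² + 2dr cosθ = |CA|² = 0.0802918 m²;  d cosθ + r = +0.10247 m.
|ω_lever| = |0.1057·10.39·+0.10247| / 0.0802918 = 1.4016 rad/s.

1.40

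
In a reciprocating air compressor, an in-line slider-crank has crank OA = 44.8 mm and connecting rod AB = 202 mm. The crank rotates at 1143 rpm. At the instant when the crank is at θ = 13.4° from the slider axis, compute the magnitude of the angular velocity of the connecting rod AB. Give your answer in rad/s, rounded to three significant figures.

25.9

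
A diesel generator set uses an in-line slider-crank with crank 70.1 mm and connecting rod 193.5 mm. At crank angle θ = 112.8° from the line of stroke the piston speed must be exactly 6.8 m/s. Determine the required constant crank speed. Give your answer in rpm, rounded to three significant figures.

1180

For an in-line slider-crank, |v_piston| = rω|sinθ|·[1 + r cosθ/√(L² − r² sin²θ)].
With r = 0.0701 m, L = 0.1935 m, θ = 112.8°: the bracketed kinematic factor |dx/dθ| = 0.054998 m.
ω = v/|dx/dθ| = 6.8/0.054998 = 123.64 rad/s.
N = 60ω/(2π) = 1180.7 rpm.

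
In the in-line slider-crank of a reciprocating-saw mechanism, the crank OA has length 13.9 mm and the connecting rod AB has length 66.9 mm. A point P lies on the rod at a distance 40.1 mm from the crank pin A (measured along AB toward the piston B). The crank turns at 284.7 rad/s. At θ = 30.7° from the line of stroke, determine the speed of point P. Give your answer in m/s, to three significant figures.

ω = 284.7 rad/s.  Crank-pin speed |V_A| = rω = 3.9573 m/s, perpendicular to OA.
Rod angle: sinφ = −(r/L) sinθ ⇒ φ = -6.089°; ω_rod = −rω cosθ/√(L²−r²sin²θ) = -51.151 rad/s.
V_P = V_A + ω_rod × AP, with AP = 0.0401 m along the rod.
Components: V_Px = −rω sinθ − a·ω_rod·sinφ = -2.238 m/s;  V_Py = rω cosθ + a·ω_rod·cosφ = +1.3631 m/s.
|V_P| = √(V_Px² + V_Py²) = 2.6204 m/s.

2.62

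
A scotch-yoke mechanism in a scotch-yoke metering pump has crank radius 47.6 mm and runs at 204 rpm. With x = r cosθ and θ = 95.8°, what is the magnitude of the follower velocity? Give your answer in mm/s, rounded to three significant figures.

ω = 21.36 rad/s (from 204 rpm).
x = r cosθ ⇒ ẋ = −rω sinθ.
|v| = rω|sinθ| = 0.0476·21.36·|sin 95.8°| = 1.0117 m/s = 1011.7 mm/s.

1010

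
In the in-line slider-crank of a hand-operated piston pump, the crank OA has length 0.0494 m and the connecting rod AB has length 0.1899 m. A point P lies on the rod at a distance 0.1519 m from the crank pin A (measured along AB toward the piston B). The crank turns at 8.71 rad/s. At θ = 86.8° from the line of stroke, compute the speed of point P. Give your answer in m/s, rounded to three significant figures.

0.435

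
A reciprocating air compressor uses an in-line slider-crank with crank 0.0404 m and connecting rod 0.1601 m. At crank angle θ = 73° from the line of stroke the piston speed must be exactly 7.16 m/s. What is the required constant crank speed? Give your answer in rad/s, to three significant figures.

172

For an in-line slider-crank, |v_piston| = rω|sinθ|·[1 + r cosθ/√(L² − r² sin²θ)].
With r = 0.0404 m, L = 0.1601 m, θ = 73°: the bracketed kinematic factor |dx/dθ| = 0.041572 m.
ω = v/|dx/dθ| = 7.16/0.041572 = 172.23 rad/s.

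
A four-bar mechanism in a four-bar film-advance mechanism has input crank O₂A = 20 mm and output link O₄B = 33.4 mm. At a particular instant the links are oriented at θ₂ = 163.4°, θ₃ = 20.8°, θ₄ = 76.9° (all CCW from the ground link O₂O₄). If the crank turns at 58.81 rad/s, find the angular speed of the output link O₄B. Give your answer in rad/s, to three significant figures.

ω₂ = 58.81 rad/s
Differentiating the loop-closure r₂e^{iθ₂}+r₃e^{iθ₃}=r₁+r₄e^{iθ₄} gives r₂ω₂e^{iθ₂}+r₃ω₃e^{iθ₃}=r₄ω₄e^{iθ₄}.
Eliminating the other unknown: ω₄ = r₂ω₂ sin(θ₂−θ₃) / [r₄ sin(θ₄−θ₃)].
Numerator sine = +0.60738; denominator sine = +0.83001.
Result = 0.02·58.81·(+0.60738) / (0.0334·(+0.83001)) = +25.77 rad/s; magnitude 25.77 rad/s.

25.8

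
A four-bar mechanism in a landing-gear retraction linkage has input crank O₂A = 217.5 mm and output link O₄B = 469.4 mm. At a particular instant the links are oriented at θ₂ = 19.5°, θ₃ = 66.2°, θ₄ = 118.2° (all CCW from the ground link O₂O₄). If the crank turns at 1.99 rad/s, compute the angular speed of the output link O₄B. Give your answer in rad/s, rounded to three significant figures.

0.852

ω₂ = 1.99 rad/s
Differentiating the loop-closure r₂e^{iθ₂}+r₃e^{iθ₃}=r₁+r₄e^{iθ₄} gives r₂ω₂e^{iθ₂}+r₃ω₃e^{iθ₃}=r₄ω₄e^{iθ₄}.
Eliminating the other unknown: ω₄ = r₂ω₂ sin(θ₂−θ₃) / [r₄ sin(θ₄−θ₃)].
Numerator sine = -0.72777; denominator sine = +0.78801.
Result = 0.2175·1.99·(-0.72777) / (0.4694·(+0.78801)) = -0.85159 rad/s; magnitude 0.85159 rad/s.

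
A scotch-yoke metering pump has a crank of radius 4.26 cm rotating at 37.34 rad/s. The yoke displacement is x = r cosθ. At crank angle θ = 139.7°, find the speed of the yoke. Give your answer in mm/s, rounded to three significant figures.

1030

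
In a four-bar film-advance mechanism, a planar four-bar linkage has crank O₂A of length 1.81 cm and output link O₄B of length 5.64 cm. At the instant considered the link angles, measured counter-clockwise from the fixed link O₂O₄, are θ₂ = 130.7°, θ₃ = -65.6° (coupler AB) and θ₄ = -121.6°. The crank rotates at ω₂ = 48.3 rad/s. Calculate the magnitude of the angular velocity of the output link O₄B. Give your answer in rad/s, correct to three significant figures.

ω₂ = 48.3 rad/s
Differentiating the loop-closure r₂e^{iθ₂}+r₃e^{iθ₃}=r₁+r₄e^{iθ₄} gives r₂ω₂e^{iθ₂}+r₃ω₃e^{iθ₃}=r₄ω₄e^{iθ₄}.
Eliminating the other unknown: ω₄ = r₂ω₂ sin(θ₂−θ₃) / [r₄ sin(θ₄−θ₃)].
Numerator sine = -0.28067; denominator sine = -0.82904.
Result = 0.0181·48.3·(-0.28067) / (0.0564·(-0.82904)) = +5.2476 rad/s; magnitude 5.2476 rad/s.

5.25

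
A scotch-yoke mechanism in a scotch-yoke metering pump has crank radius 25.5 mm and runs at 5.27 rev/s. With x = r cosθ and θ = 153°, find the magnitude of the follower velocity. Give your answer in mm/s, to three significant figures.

383

ω = 33.11 rad/s (from 5.27 rev/s).
x = r cosθ ⇒ ẋ = −rω sinθ.
|v| = rω|sinθ| = 0.0255·33.11·|sin 153°| = 0.38333 m/s = 383.33 mm/s.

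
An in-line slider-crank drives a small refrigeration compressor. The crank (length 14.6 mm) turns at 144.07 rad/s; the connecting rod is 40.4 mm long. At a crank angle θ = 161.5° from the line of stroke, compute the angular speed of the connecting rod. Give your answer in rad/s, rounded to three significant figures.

49.7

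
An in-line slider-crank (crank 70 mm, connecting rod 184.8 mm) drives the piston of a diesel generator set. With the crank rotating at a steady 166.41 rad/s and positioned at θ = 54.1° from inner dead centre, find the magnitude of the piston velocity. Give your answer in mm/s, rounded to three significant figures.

11600

ω = 166.4 rad/s
For an in-line slider-crank, x = r cosθ + √(L² − r² sin²θ), so v = −rω sinθ·[1 + r cosθ/√(L² − r² sin²θ)].
With r = 0.07 m, L = 0.1848 m, θ = 54.1°: √(L² − r² sin²θ) = 0.17589 m.
v = −0.07·166.4·0.81004·[1 + 0.07·0.58637/0.17589] = -11.638 m/s.
|v| = 11.638 m/s = 11638 mm/s.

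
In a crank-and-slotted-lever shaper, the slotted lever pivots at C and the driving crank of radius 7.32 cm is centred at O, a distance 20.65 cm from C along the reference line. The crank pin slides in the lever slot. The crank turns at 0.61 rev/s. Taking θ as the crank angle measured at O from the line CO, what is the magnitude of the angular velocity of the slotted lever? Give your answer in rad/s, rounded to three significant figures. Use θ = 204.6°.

ω = 3.833 rad/s (from 0.61 rev/s).
Crank pin A relative to C: A = (d + r cosθ, r sinθ); lever angle φ = atan2(r sinθ, d + r cosθ).
Differentiating tanφ: φ̇ = rω(d cosθ + r)/(d² + r² + 2dr cosθ).
d² + r² + 2dr cosθ = |CA|² = 0.0205128 m²;  d cosθ + r = -0.11456 m.
|ω_lever| = |0.0732·3.833·-0.11456| / 0.0205128 = 1.5668 rad/s.

1.57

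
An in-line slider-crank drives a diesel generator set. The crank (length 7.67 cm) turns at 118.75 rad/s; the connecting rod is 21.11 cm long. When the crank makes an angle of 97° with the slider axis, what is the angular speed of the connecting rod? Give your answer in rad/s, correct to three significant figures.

ω = 118.8 rad/s
The rod makes angle φ with the slider axis where L sinφ = r sinθ; differentiating, L cosφ·φ̇ = r ω cosθ.
L cosφ = √(L² − r² sin²θ) = 0.1969 m.
|ω_rod| = r ω |cosθ| / √(L² − r² sin²θ) = 0.0767·118.8·0.12187/0.1969 = 5.6375 rad/s.

5.64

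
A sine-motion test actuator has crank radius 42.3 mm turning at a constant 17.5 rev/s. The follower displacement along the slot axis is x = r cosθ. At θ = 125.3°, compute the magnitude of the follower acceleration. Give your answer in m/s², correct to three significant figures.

296

ω = 110 rad/s (from 17.5 rev/s).
x = r cosθ ⇒ ẍ = −rω² cosθ (ω constant).
|a| = rω²|cosθ| = 0.0423·(110)²·|cos 125.3°| = 295.53 m/s².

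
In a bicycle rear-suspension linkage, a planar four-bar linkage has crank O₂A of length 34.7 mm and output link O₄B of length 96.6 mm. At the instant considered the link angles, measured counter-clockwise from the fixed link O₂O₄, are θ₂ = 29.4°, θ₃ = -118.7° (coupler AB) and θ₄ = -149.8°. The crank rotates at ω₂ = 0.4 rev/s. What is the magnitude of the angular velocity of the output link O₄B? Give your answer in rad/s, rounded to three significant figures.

ω₂ = 2.513 rad/s (from 0.4 rev/s).
Differentiating the loop-closure r₂e^{iθ₂}+r₃e^{iθ₃}=r₁+r₄e^{iθ₄} gives r₂ω₂e^{iθ₂}+r₃ω₃e^{iθ₃}=r₄ω₄e^{iθ₄}.
Eliminating the other unknown: ω₄ = r₂ω₂ sin(θ₂−θ₃) / [r₄ sin(θ₄−θ₃)].
Numerator sine = +0.52844; denominator sine = -0.51653.
Result = 0.0347·2.513·(+0.52844) / (0.0966·(-0.51653)) = -0.92361 rad/s; magnitude 0.92361 rad/s.

0.924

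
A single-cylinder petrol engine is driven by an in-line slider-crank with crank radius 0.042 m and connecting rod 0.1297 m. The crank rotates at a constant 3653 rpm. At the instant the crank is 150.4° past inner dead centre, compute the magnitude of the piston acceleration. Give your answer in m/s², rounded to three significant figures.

4270

ω = 2π·3653/60 = 382.5 rad/s
x(θ) = r cosθ + √(L² − r² sin²θ); with ω constant, a = ω²·d²x/dθ².
d²x/dθ² = −r cosθ − r²(cos2θ)/√u − r⁴ sin²2θ/(4u^{3/2}),  u = L² − r² sin²θ = 0.0163917 m².
Substituting r = 0.042 m, L = 0.1297 m, θ = 150.4°: d²x/dθ² = +0.02919 m.
a = ω²·d²x/dθ² = (382.5)²·(+0.02919) = +4271.7 m/s²;  |a| = 4271.7 m/s².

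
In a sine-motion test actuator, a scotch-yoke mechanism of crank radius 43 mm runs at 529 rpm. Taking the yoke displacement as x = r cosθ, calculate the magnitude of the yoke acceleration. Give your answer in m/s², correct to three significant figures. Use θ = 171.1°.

ω = 55.4 rad/s (from 529 rpm).
x = r cosθ ⇒ ẍ = −rω² cosθ (ω constant).
|a| = rω²|cosθ| = 0.043·(55.4)²·|cos 171.1°| = 130.37 m/s².

130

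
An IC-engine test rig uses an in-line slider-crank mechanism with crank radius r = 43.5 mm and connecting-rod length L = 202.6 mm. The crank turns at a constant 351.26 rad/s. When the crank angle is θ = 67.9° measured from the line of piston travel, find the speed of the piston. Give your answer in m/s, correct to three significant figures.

15.3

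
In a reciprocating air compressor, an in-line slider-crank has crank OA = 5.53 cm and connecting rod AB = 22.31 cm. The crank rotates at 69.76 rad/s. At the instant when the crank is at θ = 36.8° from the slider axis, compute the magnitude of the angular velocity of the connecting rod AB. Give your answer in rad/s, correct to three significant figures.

ω = 69.76 rad/s
The rod makes angle φ with the slider axis where L sinφ = r sinθ; differentiating, L cosφ·φ̇ = r ω cosθ.
L cosφ = √(L² − r² sin²θ) = 0.22063 m.
|ω_rod| = r ω |cosθ| / √(L² − r² sin²θ) = 0.0553·69.76·0.80073/0.22063 = 14.001 rad/s.

14.0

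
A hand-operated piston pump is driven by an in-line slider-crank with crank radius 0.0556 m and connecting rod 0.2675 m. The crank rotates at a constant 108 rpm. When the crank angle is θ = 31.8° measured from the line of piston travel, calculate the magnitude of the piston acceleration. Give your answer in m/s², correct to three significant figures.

ω = 2π·108/60 = 11.31 rad/s
x(θ) = r cosθ + √(L² − r² sin²θ); with ω constant, a = ω²·d²x/dθ².
d²x/dθ² = −r cosθ − r²(cos2θ)/√u − r⁴ sin²2θ/(4u^{3/2}),  u = L² − r² sin²θ = 0.0706978 m².
Substituting r = 0.0556 m, L = 0.2675 m, θ = 31.8°: d²x/dθ² = -0.052526 m.
a = ω²·d²x/dθ² = (11.31)²·(-0.052526) = -6.7185 m/s²;  |a| = 6.7185 m/s².

6.72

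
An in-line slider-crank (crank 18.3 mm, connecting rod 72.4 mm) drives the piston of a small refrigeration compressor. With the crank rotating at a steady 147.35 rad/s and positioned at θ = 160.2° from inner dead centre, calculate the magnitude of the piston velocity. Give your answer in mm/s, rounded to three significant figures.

695

ω = 147.3 rad/s
For an in-line slider-crank, x = r cosθ + √(L² − r² sin²θ), so v = −rω sinθ·[1 + r cosθ/√(L² − r² sin²θ)].
With r = 0.0183 m, L = 0.0724 m, θ = 160.2°: √(L² − r² sin²θ) = 0.072134 m.
v = −0.0183·147.3·0.33874·[1 + 0.0183·-0.94088/0.072134] = -0.69538 m/s.
|v| = 0.69538 m/s = 695.38 mm/s.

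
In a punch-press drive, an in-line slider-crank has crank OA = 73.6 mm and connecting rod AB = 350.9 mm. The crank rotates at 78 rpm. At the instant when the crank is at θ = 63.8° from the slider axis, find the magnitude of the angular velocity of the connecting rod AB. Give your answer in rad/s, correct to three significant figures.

0.770

ω = 8.168 rad/s (converted from 78 rpm).
The rod makes angle φ with the slider axis where L sinφ = r sinθ; differentiating, L cosφ·φ̇ = r ω cosθ.
L cosφ = √(L² − r² sin²θ) = 0.34463 m.
|ω_rod| = r ω |cosθ| / √(L² − r² sin²θ) = 0.0736·8.168·0.44151/0.34463 = 0.77017 rad/s.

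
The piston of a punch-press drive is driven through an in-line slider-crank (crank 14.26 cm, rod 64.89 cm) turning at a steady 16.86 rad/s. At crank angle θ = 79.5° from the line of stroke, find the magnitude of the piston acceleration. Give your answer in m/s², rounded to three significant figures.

ω = 16.86 rad/s
x(θ) = r cosθ + √(L² − r² sin²θ); with ω constant, a = ω²·d²x/dθ².
d²x/dθ² = −r cosθ − r²(cos2θ)/√u − r⁴ sin²2θ/(4u^{3/2}),  u = L² − r² sin²θ = 0.401412 m².
Substituting r = 0.1426 m, L = 0.6489 m, θ = 79.5°: d²x/dθ² = +0.0039247 m.
a = ω²·d²x/dθ² = (16.86)²·(+0.0039247) = +1.1156 m/s²;  |a| = 1.1156 m/s².

1.12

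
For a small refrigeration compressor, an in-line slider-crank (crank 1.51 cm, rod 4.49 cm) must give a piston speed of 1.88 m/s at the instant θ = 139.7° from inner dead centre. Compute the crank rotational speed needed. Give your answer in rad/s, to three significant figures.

261

For an in-line slider-crank, |v_piston| = rω|sinθ|·[1 + r cosθ/√(L² − r² sin²θ)].
With r = 0.0151 m, L = 0.0449 m, θ = 139.7°: the bracketed kinematic factor |dx/dθ| = 0.0072001 m.
ω = v/|dx/dθ| = 1.88/0.0072001 = 261.11 rad/s.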